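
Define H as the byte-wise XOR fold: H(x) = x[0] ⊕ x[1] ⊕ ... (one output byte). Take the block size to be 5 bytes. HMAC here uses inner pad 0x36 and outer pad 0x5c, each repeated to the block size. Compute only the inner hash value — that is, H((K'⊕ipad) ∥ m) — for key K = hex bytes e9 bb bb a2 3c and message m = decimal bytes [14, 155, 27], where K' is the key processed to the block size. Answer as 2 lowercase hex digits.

Key hex bytes e9 bb bb a2 3c is exactly B = 5 bytes: K' = e9 bb bb a2 3c.
K' ⊕ ipad = df 8d 8d 94 0a.
Inner input = df 8d 8d 94 0a ∥ 0e 9b 1b.
Inner hash: XOR df⊕8d⊕8d⊕94⊕0a⊕0e⊕9b⊕1b = cf.

cf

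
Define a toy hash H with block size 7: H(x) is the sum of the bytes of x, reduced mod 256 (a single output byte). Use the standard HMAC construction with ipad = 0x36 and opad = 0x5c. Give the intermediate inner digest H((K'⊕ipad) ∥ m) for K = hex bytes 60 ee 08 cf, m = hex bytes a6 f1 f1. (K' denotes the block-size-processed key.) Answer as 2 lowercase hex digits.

Key hex bytes 60 ee 08 cf is 4 bytes ≤ B = 7; zero-pad to 7 bytes: K' = 60 ee 08 cf 00 00 00.
K' ⊕ ipad = 56 d8 3e f9 36 36 36.
Inner input = 56 d8 3e f9 36 36 36 ∥ a6 f1 f1.
Inner hash: sum = 86+216+62+249+54+54+54+166+241+241 = 1423; mod 256 = 143 → 8f.

8f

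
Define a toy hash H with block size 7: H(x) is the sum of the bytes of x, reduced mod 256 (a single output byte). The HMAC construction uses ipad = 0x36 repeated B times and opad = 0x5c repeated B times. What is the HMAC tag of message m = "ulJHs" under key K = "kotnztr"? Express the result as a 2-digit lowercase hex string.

Key "kotnztr" = 6b 6f 74 6e 7a 74 72 is exactly B = 7 bytes: K' = 6b 6f 74 6e 7a 74 72.
K' ⊕ ipad = 5d 59 42 58 4c 42 44.  K' ⊕ opad = 37 33 28 32 26 28 2e.
Inner input = (K'⊕ipad) ∥ m = 5d 59 42 58 4c 42 44 ∥ 75 6c 4a 48 73.
Inner hash: sum = 93+89+66+88+76+66+68+117+108+74+72+115 = 1032; mod 256 = 8 → 08.
Outer input = (K'⊕opad) ∥ inner = 37 33 28 32 26 28 2e ∥ 08.
Outer hash (tag): sum = 55+51+40+50+38+40+46+8 = 328; mod 256 = 72 → 48.

48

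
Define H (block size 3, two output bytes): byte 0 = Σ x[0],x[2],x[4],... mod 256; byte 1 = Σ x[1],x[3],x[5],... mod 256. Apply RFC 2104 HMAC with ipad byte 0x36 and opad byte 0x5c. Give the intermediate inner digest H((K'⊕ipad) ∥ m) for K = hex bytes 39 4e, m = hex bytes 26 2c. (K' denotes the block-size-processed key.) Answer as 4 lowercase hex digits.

Key hex bytes 39 4e is 2 bytes ≤ B = 3; zero-pad to 3 bytes: K' = 39 4e 00.
K' ⊕ ipad = 0f 78 36.
Inner input = 0f 78 36 ∥ 26 2c.
Inner hash: even-index sum = 113 mod 256 = 113; odd-index sum = 158 mod 256 = 158 → 71 9e.

719e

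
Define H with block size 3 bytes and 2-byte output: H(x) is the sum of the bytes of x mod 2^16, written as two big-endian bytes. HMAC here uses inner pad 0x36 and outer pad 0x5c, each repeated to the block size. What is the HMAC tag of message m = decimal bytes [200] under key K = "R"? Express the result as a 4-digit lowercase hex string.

Key "R" = 52 is 1 byte ≤ B = 3; zero-pad to 3 bytes: K' = 52 00 00.
K' ⊕ ipad = 64 36 36.  K' ⊕ opad = 0e 5c 5c.
Inner input = (K'⊕ipad) ∥ m = 64 36 36 ∥ c8.
Inner hash: sum = 100+54+54+200 = 408 → 01 98.
Outer input = (K'⊕opad) ∥ inner = 0e 5c 5c ∥ 01 98.
Outer hash (tag): sum = 14+92+92+1+152 = 351 → 01 5f.

015f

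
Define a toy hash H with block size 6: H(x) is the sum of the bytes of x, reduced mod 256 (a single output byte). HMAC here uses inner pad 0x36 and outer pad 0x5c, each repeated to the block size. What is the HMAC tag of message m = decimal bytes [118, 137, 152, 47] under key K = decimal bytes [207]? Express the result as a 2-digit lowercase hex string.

2c

Key decimal bytes [207] = cf is 1 byte ≤ B = 6; zero-pad to 6 bytes: K' = cf 00 00 00 00 00.
K' ⊕ ipad = f9 36 36 36 36 36.  K' ⊕ opad = 93 5c 5c 5c 5c 5c.
Inner input = (K'⊕ipad) ∥ m = f9 36 36 36 36 36 ∥ 76 89 98 2f.
Inner hash: sum = 249+54+54+54+54+54+118+137+152+47 = 973; mod 256 = 205 → cd.
Outer input = (K'⊕opad) ∥ inner = 93 5c 5c 5c 5c 5c ∥ cd.
Outer hash (tag): sum = 147+92+92+92+92+92+205 = 812; mod 256 = 44 → 2c.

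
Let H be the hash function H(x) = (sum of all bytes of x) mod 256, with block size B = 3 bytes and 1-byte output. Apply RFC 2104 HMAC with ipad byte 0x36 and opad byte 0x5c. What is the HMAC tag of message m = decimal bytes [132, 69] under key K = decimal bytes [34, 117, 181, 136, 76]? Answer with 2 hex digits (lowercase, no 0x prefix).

Key decimal bytes [34, 117, 181, 136, 76] = 22 75 b5 88 4c is 5 bytes > B = 3, so hash it first: H(key) = 20, then zero-pad to 3 bytes: K' = 20 00 00.
K' ⊕ ipad = 16 36 36.  K' ⊕ opad = 7c 5c 5c.
Inner input = (K'⊕ipad) ∥ m = 16 36 36 ∥ 84 45.
Inner hash: sum = 22+54+54+132+69 = 331; mod 256 = 75 → 4b.
Outer input = (K'⊕opad) ∥ inner = 7c 5c 5c ∥ 4b.
Outer hash (tag): sum = 124+92+92+75 = 383; mod 256 = 127 → 7f.

7f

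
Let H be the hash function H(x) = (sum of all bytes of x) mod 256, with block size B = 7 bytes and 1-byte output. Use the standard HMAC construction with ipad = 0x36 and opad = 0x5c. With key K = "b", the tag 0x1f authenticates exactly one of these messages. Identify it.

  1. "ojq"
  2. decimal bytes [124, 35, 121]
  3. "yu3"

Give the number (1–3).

Key "b" = 62 is 1 byte ≤ B = 7; zero-pad to 7 bytes: K' = 62 00 00 00 00 00 00.
K' ⊕ ipad = 54 36 36 36 36 36 36; K' ⊕ opad = 3e 5c 5c 5c 5c 5c 5c.
m1: inner = H(54 36 36 36 36 36 36 6f 6a 71) = e2; tag = H(3e 5c 5c 5c 5c 5c 5c e2) = 48
m2: inner = H(54 36 36 36 36 36 36 7c 23 79) = b0; tag = H(3e 5c 5c 5c 5c 5c 5c b0) = 16
m3: inner = H(54 36 36 36 36 36 36 79 75 33) = b9; tag = H(3e 5c 5c 5c 5c 5c 5c b9) = 1f ← matches

3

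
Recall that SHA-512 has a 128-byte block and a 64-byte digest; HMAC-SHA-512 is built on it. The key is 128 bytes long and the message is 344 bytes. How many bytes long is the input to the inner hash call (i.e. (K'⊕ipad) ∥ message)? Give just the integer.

472

Key is 128 ≤ 128 bytes, zero-padded: |K'| = 128.
Inner input = (K'⊕ipad) ∥ m → 128 + 344 = 472 bytes.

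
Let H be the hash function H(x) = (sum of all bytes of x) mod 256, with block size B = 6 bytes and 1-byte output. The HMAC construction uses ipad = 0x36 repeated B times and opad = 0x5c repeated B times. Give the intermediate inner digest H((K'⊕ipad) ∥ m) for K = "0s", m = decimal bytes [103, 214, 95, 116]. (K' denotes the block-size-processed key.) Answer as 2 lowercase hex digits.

33

Key "0s" = 30 73 is 2 bytes ≤ B = 6; zero-pad to 6 bytes: K' = 30 73 00 00 00 00.
K' ⊕ ipad = 06 45 36 36 36 36.
Inner input = 06 45 36 36 36 36 ∥ 67 d6 5f 74.
Inner hash: sum = 6+69+54+54+54+54+103+214+95+116 = 819; mod 256 = 51 → 33.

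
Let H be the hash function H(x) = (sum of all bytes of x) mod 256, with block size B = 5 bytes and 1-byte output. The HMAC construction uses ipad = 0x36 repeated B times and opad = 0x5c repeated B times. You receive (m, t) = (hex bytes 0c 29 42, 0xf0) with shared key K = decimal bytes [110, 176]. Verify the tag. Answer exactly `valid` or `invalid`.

invalid

Key decimal bytes [110, 176] = 6e b0 is 2 bytes ≤ B = 5; zero-pad to 5 bytes: K' = 6e b0 00 00 00.
K' ⊕ ipad = 58 86 36 36 36; K' ⊕ opad = 32 ec 5c 5c 5c.
Inner hash: sum = 88+134+54+54+54+12+41+66 = 503; mod 256 = 247 → f7.
Outer hash (recomputed tag): sum = 50+236+92+92+92+247 = 809; mod 256 = 41 → 29.
Recomputed tag = 29; claimed = f0 → mismatch.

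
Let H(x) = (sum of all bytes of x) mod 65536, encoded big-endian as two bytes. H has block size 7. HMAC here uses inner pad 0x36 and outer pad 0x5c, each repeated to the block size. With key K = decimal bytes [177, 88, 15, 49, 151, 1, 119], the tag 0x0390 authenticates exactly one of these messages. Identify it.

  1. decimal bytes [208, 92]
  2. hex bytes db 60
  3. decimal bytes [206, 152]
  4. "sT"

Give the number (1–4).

2

Key decimal bytes [177, 88, 15, 49, 151, 1, 119] = b1 58 0f 31 97 01 77 is exactly B = 7 bytes: K' = b1 58 0f 31 97 01 77.
K' ⊕ ipad = 87 6e 39 07 a1 37 41; K' ⊕ opad = ed 04 53 6d cb 5d 2b.
m1: inner = H(87 6e 39 07 a1 37 41 d0 5c) = 03 7a; tag = H(ed 04 53 6d cb 5d 2b 03 7a) = 0381
m2: inner = H(87 6e 39 07 a1 37 41 db 60) = 03 89; tag = H(ed 04 53 6d cb 5d 2b 03 89) = 0390 ← matches
m3: inner = H(87 6e 39 07 a1 37 41 ce 98) = 03 b4; tag = H(ed 04 53 6d cb 5d 2b 03 b4) = 03bb
m4: inner = H(87 6e 39 07 a1 37 41 73 54) = 03 15; tag = H(ed 04 53 6d cb 5d 2b 03 15) = 031c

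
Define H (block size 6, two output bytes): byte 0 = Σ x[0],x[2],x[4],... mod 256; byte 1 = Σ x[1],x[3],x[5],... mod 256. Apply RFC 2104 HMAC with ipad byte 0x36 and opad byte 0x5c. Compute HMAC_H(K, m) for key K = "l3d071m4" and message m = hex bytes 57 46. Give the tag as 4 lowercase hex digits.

e5fc

Key "l3d071m4" = 6c 33 64 30 37 31 6d 34 is 8 bytes > B = 6, so hash it first: H(key) = 74 c8, then zero-pad to 6 bytes: K' = 74 c8 00 00 00 00.
K' ⊕ ipad = 42 fe 36 36 36 36.  K' ⊕ opad = 28 94 5c 5c 5c 5c.
Inner input = (K'⊕ipad) ∥ m = 42 fe 36 36 36 36 ∥ 57 46.
Inner hash: even-index sum = 261 mod 256 = 5; odd-index sum = 432 mod 256 = 176 → 05 b0.
Outer input = (K'⊕opad) ∥ inner = 28 94 5c 5c 5c 5c ∥ 05 b0.
Outer hash (tag): even-index sum = 229 mod 256 = 229; odd-index sum = 508 mod 256 = 252 → e5 fc.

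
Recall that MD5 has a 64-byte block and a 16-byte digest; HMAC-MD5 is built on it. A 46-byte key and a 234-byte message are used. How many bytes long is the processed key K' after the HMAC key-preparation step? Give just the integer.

Key is 46 ≤ 64 bytes, zero-padded: |K'| = 64.

64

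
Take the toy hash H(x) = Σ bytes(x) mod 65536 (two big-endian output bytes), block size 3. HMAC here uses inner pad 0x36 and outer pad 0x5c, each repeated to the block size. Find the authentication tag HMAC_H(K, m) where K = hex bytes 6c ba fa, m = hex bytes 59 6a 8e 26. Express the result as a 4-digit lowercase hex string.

Key hex bytes 6c ba fa is exactly B = 3 bytes: K' = 6c ba fa.
K' ⊕ ipad = 5a 8c cc.  K' ⊕ opad = 30 e6 a6.
Inner input = (K'⊕ipad) ∥ m = 5a 8c cc ∥ 59 6a 8e 26.
Inner hash: sum = 90+140+204+89+106+142+38 = 809 → 03 29.
Outer input = (K'⊕opad) ∥ inner = 30 e6 a6 ∥ 03 29.
Outer hash (tag): sum = 48+230+166+3+41 = 488 → 01 e8.

01e8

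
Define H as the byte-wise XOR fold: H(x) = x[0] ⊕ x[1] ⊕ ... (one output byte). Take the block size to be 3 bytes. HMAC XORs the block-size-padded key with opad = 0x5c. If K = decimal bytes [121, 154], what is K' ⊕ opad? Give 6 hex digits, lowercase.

25c65c

Key decimal bytes [121, 154] = 79 9a is 2 bytes ≤ B = 3; zero-pad to 3 bytes: K' = 79 9a 00.
XOR each byte with 0x5c: 79⊕5c=25, 9a⊕5c=c6, 00⊕5c=5c.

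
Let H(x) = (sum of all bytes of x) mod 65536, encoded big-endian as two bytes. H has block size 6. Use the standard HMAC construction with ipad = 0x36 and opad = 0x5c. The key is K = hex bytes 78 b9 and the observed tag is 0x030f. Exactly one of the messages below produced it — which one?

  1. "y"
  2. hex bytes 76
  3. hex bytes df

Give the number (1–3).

3

Key hex bytes 78 b9 is 2 bytes ≤ B = 6; zero-pad to 6 bytes: K' = 78 b9 00 00 00 00.
K' ⊕ ipad = 4e 8f 36 36 36 36; K' ⊕ opad = 24 e5 5c 5c 5c 5c.
m1: inner = H(4e 8f 36 36 36 36 79) = 02 2e; tag = H(24 e5 5c 5c 5c 5c 02 2e) = 02a9
m2: inner = H(4e 8f 36 36 36 36 76) = 02 2b; tag = H(24 e5 5c 5c 5c 5c 02 2b) = 02a6
m3: inner = H(4e 8f 36 36 36 36 df) = 02 94; tag = H(24 e5 5c 5c 5c 5c 02 94) = 030f ← matches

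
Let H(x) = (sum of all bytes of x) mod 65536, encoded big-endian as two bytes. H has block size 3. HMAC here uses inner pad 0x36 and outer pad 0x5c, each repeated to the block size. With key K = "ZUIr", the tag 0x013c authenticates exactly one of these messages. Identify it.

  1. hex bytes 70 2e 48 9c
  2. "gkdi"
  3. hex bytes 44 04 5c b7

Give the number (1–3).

1

Key "ZUIr" = 5a 55 49 72 is 4 bytes > B = 3, so hash it first: H(key) = 01 6a, then zero-pad to 3 bytes: K' = 01 6a 00.
K' ⊕ ipad = 37 5c 36; K' ⊕ opad = 5d 36 5c.
m1: inner = H(37 5c 36 70 2e 48 9c) = 02 4b; tag = H(5d 36 5c 02 4b) = 013c ← matches
m2: inner = H(37 5c 36 67 6b 64 69) = 02 68; tag = H(5d 36 5c 02 68) = 0159
m3: inner = H(37 5c 36 44 04 5c b7) = 02 24; tag = H(5d 36 5c 02 24) = 0115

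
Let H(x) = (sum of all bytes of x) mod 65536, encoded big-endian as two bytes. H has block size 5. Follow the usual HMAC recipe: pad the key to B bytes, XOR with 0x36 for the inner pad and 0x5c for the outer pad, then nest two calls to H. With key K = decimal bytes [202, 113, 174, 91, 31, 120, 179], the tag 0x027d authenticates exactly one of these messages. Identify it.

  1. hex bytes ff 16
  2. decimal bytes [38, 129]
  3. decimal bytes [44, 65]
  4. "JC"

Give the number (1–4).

Key decimal bytes [202, 113, 174, 91, 31, 120, 179] = ca 71 ae 5b 1f 78 b3 is 7 bytes > B = 5, so hash it first: H(key) = 03 8e, then zero-pad to 5 bytes: K' = 03 8e 00 00 00.
K' ⊕ ipad = 35 b8 36 36 36; K' ⊕ opad = 5f d2 5c 5c 5c.
m1: inner = H(35 b8 36 36 36 ff 16) = 02 a4; tag = H(5f d2 5c 5c 5c 02 a4) = 02eb
m2: inner = H(35 b8 36 36 36 26 81) = 02 36; tag = H(5f d2 5c 5c 5c 02 36) = 027d ← matches
m3: inner = H(35 b8 36 36 36 2c 41) = 01 fc; tag = H(5f d2 5c 5c 5c 01 fc) = 0342
m4: inner = H(35 b8 36 36 36 4a 43) = 02 1c; tag = H(5f d2 5c 5c 5c 02 1c) = 0263

2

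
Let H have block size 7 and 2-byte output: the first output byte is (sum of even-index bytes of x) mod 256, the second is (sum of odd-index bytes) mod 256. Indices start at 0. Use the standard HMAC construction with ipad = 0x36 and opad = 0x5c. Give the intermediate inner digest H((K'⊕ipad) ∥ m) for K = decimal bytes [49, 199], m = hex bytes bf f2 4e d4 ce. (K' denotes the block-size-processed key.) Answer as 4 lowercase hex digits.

6f38

Key decimal bytes [49, 199] = 31 c7 is 2 bytes ≤ B = 7; zero-pad to 7 bytes: K' = 31 c7 00 00 00 00 00.
K' ⊕ ipad = 07 f1 36 36 36 36 36.
Inner input = 07 f1 36 36 36 36 36 ∥ bf f2 4e d4 ce.
Inner hash: even-index sum = 623 mod 256 = 111; odd-index sum = 824 mod 256 = 56 → 6f 38.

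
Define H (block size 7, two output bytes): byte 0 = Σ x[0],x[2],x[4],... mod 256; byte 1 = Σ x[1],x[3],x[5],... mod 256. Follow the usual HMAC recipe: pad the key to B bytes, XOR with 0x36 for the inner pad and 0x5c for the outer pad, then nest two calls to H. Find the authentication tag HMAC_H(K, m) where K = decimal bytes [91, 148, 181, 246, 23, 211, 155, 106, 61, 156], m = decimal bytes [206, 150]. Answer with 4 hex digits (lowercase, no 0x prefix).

46f8

Key decimal bytes [91, 148, 181, 246, 23, 211, 155, 106, 61, 156] = 5b 94 b5 f6 17 d3 9b 6a 3d 9c is 10 bytes > B = 7, so hash it first: H(key) = ff 63, then zero-pad to 7 bytes: K' = ff 63 00 00 00 00 00.
K' ⊕ ipad = c9 55 36 36 36 36 36.  K' ⊕ opad = a3 3f 5c 5c 5c 5c 5c.
Inner input = (K'⊕ipad) ∥ m = c9 55 36 36 36 36 36 ∥ ce 96.
Inner hash: even-index sum = 513 mod 256 = 1; odd-index sum = 399 mod 256 = 143 → 01 8f.
Outer input = (K'⊕opad) ∥ inner = a3 3f 5c 5c 5c 5c 5c ∥ 01 8f.
Outer hash (tag): even-index sum = 582 mod 256 = 70; odd-index sum = 248 mod 256 = 248 → 46 f8.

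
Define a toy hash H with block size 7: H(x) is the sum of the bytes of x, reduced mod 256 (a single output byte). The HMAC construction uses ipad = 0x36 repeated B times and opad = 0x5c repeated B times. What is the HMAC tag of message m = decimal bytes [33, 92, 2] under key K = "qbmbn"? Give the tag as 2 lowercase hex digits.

Key "qbmbn" = 71 62 6d 62 6e is 5 bytes ≤ B = 7; zero-pad to 7 bytes: K' = 71 62 6d 62 6e 00 00.
K' ⊕ ipad = 47 54 5b 54 58 36 36.  K' ⊕ opad = 2d 3e 31 3e 32 5c 5c.
Inner input = (K'⊕ipad) ∥ m = 47 54 5b 54 58 36 36 ∥ 21 5c 02.
Inner hash: sum = 71+84+91+84+88+54+54+33+92+2 = 653; mod 256 = 141 → 8d.
Outer input = (K'⊕opad) ∥ inner = 2d 3e 31 3e 32 5c 5c ∥ 8d.
Outer hash (tag): sum = 45+62+49+62+50+92+92+141 = 593; mod 256 = 81 → 51.

51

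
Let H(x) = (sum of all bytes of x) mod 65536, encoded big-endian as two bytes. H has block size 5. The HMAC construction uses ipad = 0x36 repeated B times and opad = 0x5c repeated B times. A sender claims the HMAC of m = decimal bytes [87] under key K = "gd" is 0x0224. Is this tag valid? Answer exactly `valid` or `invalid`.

valid

Key "gd" = 67 64 is 2 bytes ≤ B = 5; zero-pad to 5 bytes: K' = 67 64 00 00 00.
K' ⊕ ipad = 51 52 36 36 36; K' ⊕ opad = 3b 38 5c 5c 5c.
Inner hash: sum = 81+82+54+54+54+87 = 412 → 01 9c.
Outer hash (recomputed tag): sum = 59+56+92+92+92+1+156 = 548 → 02 24.
Recomputed tag = 0224; claimed = 0224 → match.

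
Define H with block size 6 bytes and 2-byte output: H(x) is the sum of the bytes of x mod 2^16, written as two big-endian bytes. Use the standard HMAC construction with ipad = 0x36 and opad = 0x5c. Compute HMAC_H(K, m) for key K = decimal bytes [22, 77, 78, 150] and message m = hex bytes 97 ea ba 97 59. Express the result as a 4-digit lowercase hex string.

Key decimal bytes [22, 77, 78, 150] = 16 4d 4e 96 is 4 bytes ≤ B = 6; zero-pad to 6 bytes: K' = 16 4d 4e 96 00 00.
K' ⊕ ipad = 20 7b 78 a0 36 36.  K' ⊕ opad = 4a 11 12 ca 5c 5c.
Inner input = (K'⊕ipad) ∥ m = 20 7b 78 a0 36 36 ∥ 97 ea ba 97 59.
Inner hash: sum = 32+123+120+160+54+54+151+234+186+151+89 = 1354 → 05 4a.
Outer input = (K'⊕opad) ∥ inner = 4a 11 12 ca 5c 5c ∥ 05 4a.
Outer hash (tag): sum = 74+17+18+202+92+92+5+74 = 574 → 02 3e.

023e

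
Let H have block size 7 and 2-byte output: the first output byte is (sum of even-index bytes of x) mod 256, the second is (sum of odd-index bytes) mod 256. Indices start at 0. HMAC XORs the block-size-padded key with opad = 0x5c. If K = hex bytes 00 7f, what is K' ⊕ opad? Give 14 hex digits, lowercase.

5c235c5c5c5c5c

Key hex bytes 00 7f is 2 bytes ≤ B = 7; zero-pad to 7 bytes: K' = 00 7f 00 00 00 00 00.
XOR each byte with 0x5c: 00⊕5c=5c, 7f⊕5c=23, 00⊕5c=5c, 00⊕5c=5c, 00⊕5c=5c, 00⊕5c=5c, 00⊕5c=5c.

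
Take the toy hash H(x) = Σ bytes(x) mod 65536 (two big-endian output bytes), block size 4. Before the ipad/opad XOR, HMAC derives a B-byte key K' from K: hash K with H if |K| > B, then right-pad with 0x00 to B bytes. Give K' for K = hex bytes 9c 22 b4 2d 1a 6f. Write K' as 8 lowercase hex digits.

02280000

|K| = 6 > B = 4, so first hash the key.
H(K): sum = 156+34+180+45+26+111 = 552 → 02 28.
Zero-pad H(K) = 02 28 to 4 bytes: K' = 02 28 00 00.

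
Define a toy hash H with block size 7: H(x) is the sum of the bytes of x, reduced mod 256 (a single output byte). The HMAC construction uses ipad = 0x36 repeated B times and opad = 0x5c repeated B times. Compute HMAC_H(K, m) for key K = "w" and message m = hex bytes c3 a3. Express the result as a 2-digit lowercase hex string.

3e

Key "w" = 77 is 1 byte ≤ B = 7; zero-pad to 7 bytes: K' = 77 00 00 00 00 00 00.
K' ⊕ ipad = 41 36 36 36 36 36 36.  K' ⊕ opad = 2b 5c 5c 5c 5c 5c 5c.
Inner input = (K'⊕ipad) ∥ m = 41 36 36 36 36 36 36 ∥ c3 a3.
Inner hash: sum = 65+54+54+54+54+54+54+195+163 = 747; mod 256 = 235 → eb.
Outer input = (K'⊕opad) ∥ inner = 2b 5c 5c 5c 5c 5c 5c ∥ eb.
Outer hash (tag): sum = 43+92+92+92+92+92+92+235 = 830; mod 256 = 62 → 3e.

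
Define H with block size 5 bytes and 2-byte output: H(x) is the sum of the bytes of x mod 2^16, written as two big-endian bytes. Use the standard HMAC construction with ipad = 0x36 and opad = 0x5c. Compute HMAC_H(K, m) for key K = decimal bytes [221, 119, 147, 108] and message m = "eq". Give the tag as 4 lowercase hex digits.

0241

Key decimal bytes [221, 119, 147, 108] = dd 77 93 6c is 4 bytes ≤ B = 5; zero-pad to 5 bytes: K' = dd 77 93 6c 00.
K' ⊕ ipad = eb 41 a5 5a 36.  K' ⊕ opad = 81 2b cf 30 5c.
Inner input = (K'⊕ipad) ∥ m = eb 41 a5 5a 36 ∥ 65 71.
Inner hash: sum = 235+65+165+90+54+101+113 = 823 → 03 37.
Outer input = (K'⊕opad) ∥ inner = 81 2b cf 30 5c ∥ 03 37.
Outer hash (tag): sum = 129+43+207+48+92+3+55 = 577 → 02 41.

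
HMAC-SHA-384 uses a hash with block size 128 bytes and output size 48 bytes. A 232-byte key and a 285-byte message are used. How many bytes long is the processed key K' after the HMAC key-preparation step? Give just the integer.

Key is 232 > 128 bytes, so it is hashed to 48 bytes then zero-padded to 128: |K'| = 128.

128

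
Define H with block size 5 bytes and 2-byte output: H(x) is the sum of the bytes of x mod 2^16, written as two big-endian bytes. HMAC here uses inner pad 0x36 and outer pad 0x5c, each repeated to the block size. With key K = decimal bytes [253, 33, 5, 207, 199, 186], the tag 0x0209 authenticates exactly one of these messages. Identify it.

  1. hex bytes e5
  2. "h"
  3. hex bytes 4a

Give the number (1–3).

3

Key decimal bytes [253, 33, 5, 207, 199, 186] = fd 21 05 cf c7 ba is 6 bytes > B = 5, so hash it first: H(key) = 03 73, then zero-pad to 5 bytes: K' = 03 73 00 00 00.
K' ⊕ ipad = 35 45 36 36 36; K' ⊕ opad = 5f 2f 5c 5c 5c.
m1: inner = H(35 45 36 36 36 e5) = 02 01; tag = H(5f 2f 5c 5c 5c 02 01) = 01a5
m2: inner = H(35 45 36 36 36 68) = 01 84; tag = H(5f 2f 5c 5c 5c 01 84) = 0227
m3: inner = H(35 45 36 36 36 4a) = 01 66; tag = H(5f 2f 5c 5c 5c 01 66) = 0209 ← matches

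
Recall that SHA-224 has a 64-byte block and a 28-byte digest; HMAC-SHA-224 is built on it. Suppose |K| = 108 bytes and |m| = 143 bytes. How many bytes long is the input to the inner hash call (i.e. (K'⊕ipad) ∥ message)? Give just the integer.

Key is 108 > 64 bytes, so it is hashed to 28 bytes then zero-padded to 64: |K'| = 64.
Inner input = (K'⊕ipad) ∥ m → 64 + 143 = 207 bytes.

207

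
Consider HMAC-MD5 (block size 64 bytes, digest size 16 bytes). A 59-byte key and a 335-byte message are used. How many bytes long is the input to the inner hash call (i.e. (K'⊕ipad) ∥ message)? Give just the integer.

Key is 59 ≤ 64 bytes, zero-padded: |K'| = 64.
Inner input = (K'⊕ipad) ∥ m → 64 + 335 = 399 bytes.

399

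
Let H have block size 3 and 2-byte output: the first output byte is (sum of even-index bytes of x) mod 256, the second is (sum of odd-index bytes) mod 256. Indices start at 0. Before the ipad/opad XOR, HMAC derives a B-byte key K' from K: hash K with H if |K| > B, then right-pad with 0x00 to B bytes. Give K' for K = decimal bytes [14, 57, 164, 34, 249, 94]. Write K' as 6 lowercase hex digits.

abb900

|K| = 6 > B = 3, so first hash the key.
H(K): even-index sum = 427 mod 256 = 171; odd-index sum = 185 mod 256 = 185 → ab b9.
Zero-pad H(K) = ab b9 to 3 bytes: K' = ab b9 00.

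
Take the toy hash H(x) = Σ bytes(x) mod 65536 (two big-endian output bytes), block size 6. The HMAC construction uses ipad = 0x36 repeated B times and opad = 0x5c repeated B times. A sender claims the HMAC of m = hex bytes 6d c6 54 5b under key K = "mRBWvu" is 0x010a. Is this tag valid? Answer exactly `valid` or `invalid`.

Key "mRBWvu" = 6d 52 42 57 76 75 is exactly B = 6 bytes: K' = 6d 52 42 57 76 75.
K' ⊕ ipad = 5b 64 74 61 40 43; K' ⊕ opad = 31 0e 1e 0b 2a 29.
Inner hash: sum = 91+100+116+97+64+67+109+198+84+91 = 1017 → 03 f9.
Outer hash (recomputed tag): sum = 49+14+30+11+42+41+3+249 = 439 → 01 b7.
Recomputed tag = 01b7; claimed = 010a → mismatch.

invalid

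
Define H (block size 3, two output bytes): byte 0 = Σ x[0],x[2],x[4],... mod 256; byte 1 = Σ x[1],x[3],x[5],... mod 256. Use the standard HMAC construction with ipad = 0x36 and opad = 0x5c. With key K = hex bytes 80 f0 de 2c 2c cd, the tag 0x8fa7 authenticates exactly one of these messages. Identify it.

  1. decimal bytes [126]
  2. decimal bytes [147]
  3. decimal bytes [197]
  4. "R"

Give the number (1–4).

Key hex bytes 80 f0 de 2c 2c cd is 6 bytes > B = 3, so hash it first: H(key) = 8a e9, then zero-pad to 3 bytes: K' = 8a e9 00.
K' ⊕ ipad = bc df 36; K' ⊕ opad = d6 b5 5c.
m1: inner = H(bc df 36 7e) = f2 5d; tag = H(d6 b5 5c f2 5d) = 8fa7 ← matches
m2: inner = H(bc df 36 93) = f2 72; tag = H(d6 b5 5c f2 72) = a4a7
m3: inner = H(bc df 36 c5) = f2 a4; tag = H(d6 b5 5c f2 a4) = d6a7
m4: inner = H(bc df 36 52) = f2 31; tag = H(d6 b5 5c f2 31) = 63a7

1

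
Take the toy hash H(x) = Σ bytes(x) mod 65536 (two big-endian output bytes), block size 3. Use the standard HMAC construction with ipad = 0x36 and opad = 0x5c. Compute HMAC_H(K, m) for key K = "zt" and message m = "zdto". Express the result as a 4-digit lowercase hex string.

Key "zt" = 7a 74 is 2 bytes ≤ B = 3; zero-pad to 3 bytes: K' = 7a 74 00.
K' ⊕ ipad = 4c 42 36.  K' ⊕ opad = 26 28 5c.
Inner input = (K'⊕ipad) ∥ m = 4c 42 36 ∥ 7a 64 74 6f.
Inner hash: sum = 76+66+54+122+100+116+111 = 645 → 02 85.
Outer input = (K'⊕opad) ∥ inner = 26 28 5c ∥ 02 85.
Outer hash (tag): sum = 38+40+92+2+133 = 305 → 01 31.

0131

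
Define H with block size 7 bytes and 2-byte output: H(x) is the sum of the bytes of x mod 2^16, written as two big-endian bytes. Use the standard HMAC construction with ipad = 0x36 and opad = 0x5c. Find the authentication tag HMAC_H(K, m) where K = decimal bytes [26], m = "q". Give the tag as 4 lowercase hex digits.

Key decimal bytes [26] = 1a is 1 byte ≤ B = 7; zero-pad to 7 bytes: K' = 1a 00 00 00 00 00 00.
K' ⊕ ipad = 2c 36 36 36 36 36 36.  K' ⊕ opad = 46 5c 5c 5c 5c 5c 5c.
Inner input = (K'⊕ipad) ∥ m = 2c 36 36 36 36 36 36 ∥ 71.
Inner hash: sum = 44+54+54+54+54+54+54+113 = 481 → 01 e1.
Outer input = (K'⊕opad) ∥ inner = 46 5c 5c 5c 5c 5c 5c ∥ 01 e1.
Outer hash (tag): sum = 70+92+92+92+92+92+92+1+225 = 848 → 03 50.

0350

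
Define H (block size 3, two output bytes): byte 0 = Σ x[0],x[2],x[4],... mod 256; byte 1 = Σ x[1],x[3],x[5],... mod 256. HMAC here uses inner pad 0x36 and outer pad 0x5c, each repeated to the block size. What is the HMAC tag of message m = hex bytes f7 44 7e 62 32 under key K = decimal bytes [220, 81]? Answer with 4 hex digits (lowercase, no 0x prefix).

Key decimal bytes [220, 81] = dc 51 is 2 bytes ≤ B = 3; zero-pad to 3 bytes: K' = dc 51 00.
K' ⊕ ipad = ea 67 36.  K' ⊕ opad = 80 0d 5c.
Inner input = (K'⊕ipad) ∥ m = ea 67 36 ∥ f7 44 7e 62 32.
Inner hash: even-index sum = 454 mod 256 = 198; odd-index sum = 526 mod 256 = 14 → c6 0e.
Outer input = (K'⊕opad) ∥ inner = 80 0d 5c ∥ c6 0e.
Outer hash (tag): even-index sum = 234 mod 256 = 234; odd-index sum = 211 mod 256 = 211 → ea d3.

ead3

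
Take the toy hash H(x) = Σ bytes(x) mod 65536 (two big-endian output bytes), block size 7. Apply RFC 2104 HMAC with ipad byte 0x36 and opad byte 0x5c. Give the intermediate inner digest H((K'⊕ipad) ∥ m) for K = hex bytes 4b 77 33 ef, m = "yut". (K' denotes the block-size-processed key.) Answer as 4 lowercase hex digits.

03a0

Key hex bytes 4b 77 33 ef is 4 bytes ≤ B = 7; zero-pad to 7 bytes: K' = 4b 77 33 ef 00 00 00.
K' ⊕ ipad = 7d 41 05 d9 36 36 36.
Inner input = 7d 41 05 d9 36 36 36 ∥ 79 75 74.
Inner hash: sum = 125+65+5+217+54+54+54+121+117+116 = 928 → 03 a0.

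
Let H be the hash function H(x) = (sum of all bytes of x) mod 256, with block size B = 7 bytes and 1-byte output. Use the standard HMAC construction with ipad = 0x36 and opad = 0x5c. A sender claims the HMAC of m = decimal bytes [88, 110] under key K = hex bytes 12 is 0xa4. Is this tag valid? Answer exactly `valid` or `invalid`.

Key hex bytes 12 is 1 byte ≤ B = 7; zero-pad to 7 bytes: K' = 12 00 00 00 00 00 00.
K' ⊕ ipad = 24 36 36 36 36 36 36; K' ⊕ opad = 4e 5c 5c 5c 5c 5c 5c.
Inner hash: sum = 36+54+54+54+54+54+54+88+110 = 558; mod 256 = 46 → 2e.
Outer hash (recomputed tag): sum = 78+92+92+92+92+92+92+46 = 676; mod 256 = 164 → a4.
Recomputed tag = a4; claimed = a4 → match.

valid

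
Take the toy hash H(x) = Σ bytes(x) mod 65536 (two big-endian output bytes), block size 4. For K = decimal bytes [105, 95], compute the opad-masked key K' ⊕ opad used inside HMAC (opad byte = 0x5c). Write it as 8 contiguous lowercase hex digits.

35035c5c

Key decimal bytes [105, 95] = 69 5f is 2 bytes ≤ B = 4; zero-pad to 4 bytes: K' = 69 5f 00 00.
XOR each byte with 0x5c: 69⊕5c=35, 5f⊕5c=03, 00⊕5c=5c, 00⊕5c=5c.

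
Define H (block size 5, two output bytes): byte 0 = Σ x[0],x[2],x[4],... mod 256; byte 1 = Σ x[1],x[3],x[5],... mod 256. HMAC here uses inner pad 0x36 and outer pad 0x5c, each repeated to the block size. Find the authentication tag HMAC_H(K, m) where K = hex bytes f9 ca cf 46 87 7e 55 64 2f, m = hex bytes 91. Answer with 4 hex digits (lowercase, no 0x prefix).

Key hex bytes f9 ca cf 46 87 7e 55 64 2f is 9 bytes > B = 5, so hash it first: H(key) = d3 f2, then zero-pad to 5 bytes: K' = d3 f2 00 00 00.
K' ⊕ ipad = e5 c4 36 36 36.  K' ⊕ opad = 8f ae 5c 5c 5c.
Inner input = (K'⊕ipad) ∥ m = e5 c4 36 36 36 ∥ 91.
Inner hash: even-index sum = 337 mod 256 = 81; odd-index sum = 395 mod 256 = 139 → 51 8b.
Outer input = (K'⊕opad) ∥ inner = 8f ae 5c 5c 5c ∥ 51 8b.
Outer hash (tag): even-index sum = 466 mod 256 = 210; odd-index sum = 347 mod 256 = 91 → d2 5b.

d25b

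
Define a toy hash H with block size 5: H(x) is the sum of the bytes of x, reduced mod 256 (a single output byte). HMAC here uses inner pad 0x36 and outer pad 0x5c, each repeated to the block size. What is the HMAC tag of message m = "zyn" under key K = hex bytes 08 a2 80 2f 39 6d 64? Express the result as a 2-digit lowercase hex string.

3d

Key hex bytes 08 a2 80 2f 39 6d 64 is 7 bytes > B = 5, so hash it first: H(key) = 63, then zero-pad to 5 bytes: K' = 63 00 00 00 00.
K' ⊕ ipad = 55 36 36 36 36.  K' ⊕ opad = 3f 5c 5c 5c 5c.
Inner input = (K'⊕ipad) ∥ m = 55 36 36 36 36 ∥ 7a 79 6e.
Inner hash: sum = 85+54+54+54+54+122+121+110 = 654; mod 256 = 142 → 8e.
Outer input = (K'⊕opad) ∥ inner = 3f 5c 5c 5c 5c ∥ 8e.
Outer hash (tag): sum = 63+92+92+92+92+142 = 573; mod 256 = 61 → 3d.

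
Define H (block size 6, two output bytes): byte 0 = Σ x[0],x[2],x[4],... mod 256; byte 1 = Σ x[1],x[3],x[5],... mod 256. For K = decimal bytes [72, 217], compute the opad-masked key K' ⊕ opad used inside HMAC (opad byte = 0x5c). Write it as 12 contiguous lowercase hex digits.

Key decimal bytes [72, 217] = 48 d9 is 2 bytes ≤ B = 6; zero-pad to 6 bytes: K' = 48 d9 00 00 00 00.
XOR each byte with 0x5c: 48⊕5c=14, d9⊕5c=85, 00⊕5c=5c, 00⊕5c=5c, 00⊕5c=5c, 00⊕5c=5c.

14855c5c5c5c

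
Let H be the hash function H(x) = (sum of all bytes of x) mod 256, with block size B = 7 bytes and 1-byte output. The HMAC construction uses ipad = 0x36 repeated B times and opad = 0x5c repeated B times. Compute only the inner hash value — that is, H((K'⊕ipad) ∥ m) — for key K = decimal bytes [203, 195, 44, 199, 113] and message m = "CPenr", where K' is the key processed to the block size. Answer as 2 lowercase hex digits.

Key decimal bytes [203, 195, 44, 199, 113] = cb c3 2c c7 71 is 5 bytes ≤ B = 7; zero-pad to 7 bytes: K' = cb c3 2c c7 71 00 00.
K' ⊕ ipad = fd f5 1a f1 47 36 36.
Inner input = fd f5 1a f1 47 36 36 ∥ 43 50 65 6e 72.
Inner hash: sum = 253+245+26+241+71+54+54+67+80+101+110+114 = 1416; mod 256 = 136 → 88.

88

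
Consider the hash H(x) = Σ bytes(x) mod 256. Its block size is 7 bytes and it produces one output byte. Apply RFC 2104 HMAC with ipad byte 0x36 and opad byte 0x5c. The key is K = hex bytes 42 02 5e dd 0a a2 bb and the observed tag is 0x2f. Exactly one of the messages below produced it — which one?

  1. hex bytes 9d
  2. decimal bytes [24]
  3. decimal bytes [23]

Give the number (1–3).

Key hex bytes 42 02 5e dd 0a a2 bb is exactly B = 7 bytes: K' = 42 02 5e dd 0a a2 bb.
K' ⊕ ipad = 74 34 68 eb 3c 94 8d; K' ⊕ opad = 1e 5e 02 81 56 fe e7.
m1: inner = H(74 34 68 eb 3c 94 8d 9d) = f5; tag = H(1e 5e 02 81 56 fe e7 f5) = 2f ← matches
m2: inner = H(74 34 68 eb 3c 94 8d 18) = 70; tag = H(1e 5e 02 81 56 fe e7 70) = aa
m3: inner = H(74 34 68 eb 3c 94 8d 17) = 6f; tag = H(1e 5e 02 81 56 fe e7 6f) = a9

1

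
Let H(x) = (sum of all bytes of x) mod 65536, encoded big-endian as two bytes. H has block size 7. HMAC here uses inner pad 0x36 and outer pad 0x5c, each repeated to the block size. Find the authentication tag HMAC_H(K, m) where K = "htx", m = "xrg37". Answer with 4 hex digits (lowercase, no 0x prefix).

Key "htx" = 68 74 78 is 3 bytes ≤ B = 7; zero-pad to 7 bytes: K' = 68 74 78 00 00 00 00.
K' ⊕ ipad = 5e 42 4e 36 36 36 36.  K' ⊕ opad = 34 28 24 5c 5c 5c 5c.
Inner input = (K'⊕ipad) ∥ m = 5e 42 4e 36 36 36 36 ∥ 78 72 67 33 37.
Inner hash: sum = 94+66+78+54+54+54+54+120+114+103+51+55 = 897 → 03 81.
Outer input = (K'⊕opad) ∥ inner = 34 28 24 5c 5c 5c 5c ∥ 03 81.
Outer hash (tag): sum = 52+40+36+92+92+92+92+3+129 = 628 → 02 74.

0274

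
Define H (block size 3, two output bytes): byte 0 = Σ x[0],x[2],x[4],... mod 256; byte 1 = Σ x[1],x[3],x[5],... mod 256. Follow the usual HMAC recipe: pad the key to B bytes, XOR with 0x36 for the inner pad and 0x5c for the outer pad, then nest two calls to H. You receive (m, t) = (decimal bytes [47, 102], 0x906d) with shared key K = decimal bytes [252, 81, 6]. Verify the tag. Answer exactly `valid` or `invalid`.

Key decimal bytes [252, 81, 6] = fc 51 06 is exactly B = 3 bytes: K' = fc 51 06.
K' ⊕ ipad = ca 67 30; K' ⊕ opad = a0 0d 5a.
Inner hash: even-index sum = 352 mod 256 = 96; odd-index sum = 150 mod 256 = 150 → 60 96.
Outer hash (recomputed tag): even-index sum = 400 mod 256 = 144; odd-index sum = 109 mod 256 = 109 → 90 6d.
Recomputed tag = 906d; claimed = 906d → match.

valid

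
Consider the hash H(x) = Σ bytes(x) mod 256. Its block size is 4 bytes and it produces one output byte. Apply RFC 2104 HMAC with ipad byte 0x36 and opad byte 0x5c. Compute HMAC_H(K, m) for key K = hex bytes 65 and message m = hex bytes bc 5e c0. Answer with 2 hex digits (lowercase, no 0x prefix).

1c

Key hex bytes 65 is 1 byte ≤ B = 4; zero-pad to 4 bytes: K' = 65 00 00 00.
K' ⊕ ipad = 53 36 36 36.  K' ⊕ opad = 39 5c 5c 5c.
Inner input = (K'⊕ipad) ∥ m = 53 36 36 36 ∥ bc 5e c0.
Inner hash: sum = 83+54+54+54+188+94+192 = 719; mod 256 = 207 → cf.
Outer input = (K'⊕opad) ∥ inner = 39 5c 5c 5c ∥ cf.
Outer hash (tag): sum = 57+92+92+92+207 = 540; mod 256 = 28 → 1c.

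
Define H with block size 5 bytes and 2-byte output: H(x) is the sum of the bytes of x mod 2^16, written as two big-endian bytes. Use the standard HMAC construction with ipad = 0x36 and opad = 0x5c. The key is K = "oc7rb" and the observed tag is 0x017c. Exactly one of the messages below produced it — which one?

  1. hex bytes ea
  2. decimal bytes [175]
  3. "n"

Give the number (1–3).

1

Key "oc7rb" = 6f 63 37 72 62 is exactly B = 5 bytes: K' = 6f 63 37 72 62.
K' ⊕ ipad = 59 55 01 44 54; K' ⊕ opad = 33 3f 6b 2e 3e.
m1: inner = H(59 55 01 44 54 ea) = 02 31; tag = H(33 3f 6b 2e 3e 02 31) = 017c ← matches
m2: inner = H(59 55 01 44 54 af) = 01 f6; tag = H(33 3f 6b 2e 3e 01 f6) = 0240
m3: inner = H(59 55 01 44 54 6e) = 01 b5; tag = H(33 3f 6b 2e 3e 01 b5) = 01ff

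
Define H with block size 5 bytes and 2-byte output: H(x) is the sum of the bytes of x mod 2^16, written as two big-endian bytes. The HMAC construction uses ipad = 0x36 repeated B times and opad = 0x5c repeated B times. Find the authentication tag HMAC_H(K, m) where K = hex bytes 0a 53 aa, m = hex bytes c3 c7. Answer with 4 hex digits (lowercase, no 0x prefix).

0249

Key hex bytes 0a 53 aa is 3 bytes ≤ B = 5; zero-pad to 5 bytes: K' = 0a 53 aa 00 00.
K' ⊕ ipad = 3c 65 9c 36 36.  K' ⊕ opad = 56 0f f6 5c 5c.
Inner input = (K'⊕ipad) ∥ m = 3c 65 9c 36 36 ∥ c3 c7.
Inner hash: sum = 60+101+156+54+54+195+199 = 819 → 03 33.
Outer input = (K'⊕opad) ∥ inner = 56 0f f6 5c 5c ∥ 03 33.
Outer hash (tag): sum = 86+15+246+92+92+3+51 = 585 → 02 49.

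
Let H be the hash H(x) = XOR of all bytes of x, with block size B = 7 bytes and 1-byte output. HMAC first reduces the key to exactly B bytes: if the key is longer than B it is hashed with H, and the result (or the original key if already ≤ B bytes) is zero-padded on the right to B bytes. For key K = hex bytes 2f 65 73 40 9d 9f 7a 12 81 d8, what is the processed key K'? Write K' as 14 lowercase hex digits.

4a000000000000

|K| = 10 > B = 7, so first hash the key.
H(K): XOR 2f⊕65⊕73⊕40⊕9d⊕9f⊕7a⊕12⊕81⊕d8 = 4a.
Zero-pad H(K) = 4a to 7 bytes: K' = 4a 00 00 00 00 00 00.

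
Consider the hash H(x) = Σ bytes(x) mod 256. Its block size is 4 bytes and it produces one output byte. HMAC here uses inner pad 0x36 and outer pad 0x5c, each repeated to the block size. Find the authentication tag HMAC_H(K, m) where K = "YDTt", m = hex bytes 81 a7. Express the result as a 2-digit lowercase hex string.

Key "YDTt" = 59 44 54 74 is exactly B = 4 bytes: K' = 59 44 54 74.
K' ⊕ ipad = 6f 72 62 42.  K' ⊕ opad = 05 18 08 28.
Inner input = (K'⊕ipad) ∥ m = 6f 72 62 42 ∥ 81 a7.
Inner hash: sum = 111+114+98+66+129+167 = 685; mod 256 = 173 → ad.
Outer input = (K'⊕opad) ∥ inner = 05 18 08 28 ∥ ad.
Outer hash (tag): sum = 5+24+8+40+173 = 250 → fa.

fa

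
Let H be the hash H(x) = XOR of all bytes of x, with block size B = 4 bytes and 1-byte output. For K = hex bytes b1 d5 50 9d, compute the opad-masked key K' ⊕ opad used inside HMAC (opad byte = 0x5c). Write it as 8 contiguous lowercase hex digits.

ed890cc1

Key hex bytes b1 d5 50 9d is exactly B = 4 bytes: K' = b1 d5 50 9d.
XOR each byte with 0x5c: b1⊕5c=ed, d5⊕5c=89, 50⊕5c=0c, 9d⊕5c=c1.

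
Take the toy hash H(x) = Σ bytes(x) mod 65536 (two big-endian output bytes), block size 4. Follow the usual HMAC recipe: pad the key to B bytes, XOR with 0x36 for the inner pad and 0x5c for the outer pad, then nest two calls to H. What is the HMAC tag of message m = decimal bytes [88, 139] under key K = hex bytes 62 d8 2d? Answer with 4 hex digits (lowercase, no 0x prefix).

0207

Key hex bytes 62 d8 2d is 3 bytes ≤ B = 4; zero-pad to 4 bytes: K' = 62 d8 2d 00.
K' ⊕ ipad = 54 ee 1b 36.  K' ⊕ opad = 3e 84 71 5c.
Inner input = (K'⊕ipad) ∥ m = 54 ee 1b 36 ∥ 58 8b.
Inner hash: sum = 84+238+27+54+88+139 = 630 → 02 76.
Outer input = (K'⊕opad) ∥ inner = 3e 84 71 5c ∥ 02 76.
Outer hash (tag): sum = 62+132+113+92+2+118 = 519 → 02 07.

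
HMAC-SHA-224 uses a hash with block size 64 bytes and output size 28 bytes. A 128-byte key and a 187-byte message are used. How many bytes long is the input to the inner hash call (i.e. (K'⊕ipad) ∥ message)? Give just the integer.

251

Key is 128 > 64 bytes, so it is hashed to 28 bytes then zero-padded to 64: |K'| = 64.
Inner input = (K'⊕ipad) ∥ m → 64 + 187 = 251 bytes.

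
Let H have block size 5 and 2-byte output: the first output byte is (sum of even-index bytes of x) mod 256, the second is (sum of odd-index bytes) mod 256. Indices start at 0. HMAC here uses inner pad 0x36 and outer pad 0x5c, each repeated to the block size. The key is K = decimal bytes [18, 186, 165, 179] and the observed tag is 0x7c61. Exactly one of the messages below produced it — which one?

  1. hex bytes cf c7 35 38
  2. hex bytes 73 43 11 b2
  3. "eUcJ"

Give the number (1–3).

3

Key decimal bytes [18, 186, 165, 179] = 12 ba a5 b3 is 4 bytes ≤ B = 5; zero-pad to 5 bytes: K' = 12 ba a5 b3 00.
K' ⊕ ipad = 24 8c 93 85 36; K' ⊕ opad = 4e e6 f9 ef 5c.
m1: inner = H(24 8c 93 85 36 cf c7 35 38) = ec 15; tag = H(4e e6 f9 ef 5c ec 15) = b8c1
m2: inner = H(24 8c 93 85 36 73 43 11 b2) = e2 95; tag = H(4e e6 f9 ef 5c e2 95) = 38b7
m3: inner = H(24 8c 93 85 36 65 55 63 4a) = 8c d9; tag = H(4e e6 f9 ef 5c 8c d9) = 7c61 ← matches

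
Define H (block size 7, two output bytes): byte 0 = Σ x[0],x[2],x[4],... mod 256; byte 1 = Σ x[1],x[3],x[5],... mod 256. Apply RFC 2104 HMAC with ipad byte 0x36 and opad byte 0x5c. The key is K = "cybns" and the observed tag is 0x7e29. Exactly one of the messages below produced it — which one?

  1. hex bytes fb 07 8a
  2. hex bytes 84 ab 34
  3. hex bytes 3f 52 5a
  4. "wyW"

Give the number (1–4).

3

Key "cybns" = 63 79 62 6e 73 is 5 bytes ≤ B = 7; zero-pad to 7 bytes: K' = 63 79 62 6e 73 00 00.
K' ⊕ ipad = 55 4f 54 58 45 36 36; K' ⊕ opad = 3f 25 3e 32 2f 5c 5c.
m1: inner = H(55 4f 54 58 45 36 36 fb 07 8a) = 2b 62; tag = H(3f 25 3e 32 2f 5c 5c 2b 62) = 6ade
m2: inner = H(55 4f 54 58 45 36 36 84 ab 34) = cf 95; tag = H(3f 25 3e 32 2f 5c 5c cf 95) = 9d82
m3: inner = H(55 4f 54 58 45 36 36 3f 52 5a) = 76 76; tag = H(3f 25 3e 32 2f 5c 5c 76 76) = 7e29 ← matches
m4: inner = H(55 4f 54 58 45 36 36 77 79 57) = 9d ab; tag = H(3f 25 3e 32 2f 5c 5c 9d ab) = b350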